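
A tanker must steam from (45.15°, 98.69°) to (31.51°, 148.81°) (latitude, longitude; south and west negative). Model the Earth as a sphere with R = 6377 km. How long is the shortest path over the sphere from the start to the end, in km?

cos σ = sin φ₁ sin φ₂ + cos φ₁ cos φ₂ cos Δλ
      = sin(45.15°)sin(31.51°) + cos(45.15°)cos(31.51°)cos(50.12°) = 0.7561
σ = 40.883° → d = Rσ = 6377·0.71354 = 4550 km

4550 km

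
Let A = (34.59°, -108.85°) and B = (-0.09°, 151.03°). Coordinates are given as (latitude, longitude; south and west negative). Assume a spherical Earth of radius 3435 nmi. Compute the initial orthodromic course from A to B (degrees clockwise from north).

N = sin Δλ·cos φ₂ = -0.9844;  D = cos φ₁ sin φ₂ − sin φ₁ cos φ₂ cos Δλ = +0.0985
initial course = atan2(N, D) = 275.71°

275.7°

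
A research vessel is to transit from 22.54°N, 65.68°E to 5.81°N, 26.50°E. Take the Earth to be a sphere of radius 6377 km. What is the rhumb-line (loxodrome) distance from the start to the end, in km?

Rhumb course C = atan2(Δλ, Δψ) with Δψ = ln[tan(π/4+φ₂/2)/tan(π/4+φ₁/2)] = -0.3024, Δλ = -0.6838 → C = 246.15°
d = R·|Δφ| / |cos C| = 6377·0.29199 / 0.40442 = 4604 km

4604 km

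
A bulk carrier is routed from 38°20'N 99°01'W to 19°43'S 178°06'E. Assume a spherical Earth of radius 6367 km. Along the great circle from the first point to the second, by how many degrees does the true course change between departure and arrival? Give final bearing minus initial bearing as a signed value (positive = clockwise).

-18.6°

Initial bearing θ₁ = atan2(sin Δλ cos φ₂, cos φ₁ sin φ₂ − sin φ₁ cos φ₂ cos Δλ) = 250.16°
Final bearing θ₂ = (initial bearing from the destination back to the start) + 180° = 231.61°
Δθ = θ₂ − θ₁ = -18.6°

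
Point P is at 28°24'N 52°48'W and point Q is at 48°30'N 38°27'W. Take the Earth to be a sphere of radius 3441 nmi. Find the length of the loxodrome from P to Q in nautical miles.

1379 nmi

Δψ = ln[tan(π/4+φ₂/2)/tan(π/4+φ₁/2)] = +0.4533;  Δφ = +0.3508 rad,  Δλ = +0.2505 rad
q = Δφ/Δψ = 0.7740
d = R·√(Δφ² + q²Δλ²) = 3441·0.40081 = 1379 nmi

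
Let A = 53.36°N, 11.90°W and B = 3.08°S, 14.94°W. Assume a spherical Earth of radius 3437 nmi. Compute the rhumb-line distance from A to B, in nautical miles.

3389 nmi

Rhumb course C = atan2(Δλ, Δψ) with Δψ = ln[tan(π/4+φ₂/2)/tan(π/4+φ₁/2)] = -1.1591, Δλ = -0.0531 → C = 182.62°
d = R·|Δφ| / |cos C| = 3437·0.98506 / 0.99895 = 3389 nmi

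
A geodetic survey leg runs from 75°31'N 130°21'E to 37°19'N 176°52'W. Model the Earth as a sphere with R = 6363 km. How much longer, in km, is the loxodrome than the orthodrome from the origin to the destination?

Great circle: cos σ = sin φ₁ sin φ₂ + cos φ₁ cos φ₂ cos Δλ,  σ = 0.7852 rad → d_gc = 4996.1 km
Rhumb line: Δψ = -1.3601, q = Δφ/Δψ = 0.4902, d_rh = R√(Δφ²+q²Δλ²) = 5123.9 km
Excess = 5123.9 − 4996.1 = 127.8 ≈ 128 km

128 km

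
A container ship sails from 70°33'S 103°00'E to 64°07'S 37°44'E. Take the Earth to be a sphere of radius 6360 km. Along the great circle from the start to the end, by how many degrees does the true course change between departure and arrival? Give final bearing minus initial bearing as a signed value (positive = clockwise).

+61.2°

At departure: θ₁ = atan2(sin Δλ cos φ₂, cos φ₁ sin φ₂ − sin φ₁ cos φ₂ cos Δλ) = 252.19°
At arrival: θ₂ = atan2(sin Δλ cos φ₁, −cos φ₂ sin φ₁ + sin φ₂ cos φ₁ cos Δλ) = 313.43°
Δθ = θ₂ − θ₁ = +61.2°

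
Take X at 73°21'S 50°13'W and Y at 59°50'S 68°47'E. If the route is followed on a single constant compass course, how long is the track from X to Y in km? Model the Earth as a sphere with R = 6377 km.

5333 km

Δψ = ln[tan(π/4+φ₂/2)/tan(π/4+φ₁/2)] = +0.6107;  Δφ = +0.2359 rad,  Δλ = +2.0769 rad
q = Δφ/Δψ = 0.3863
d = R·√(Δφ² + q²Δλ²) = 6377·0.83623 = 5333 km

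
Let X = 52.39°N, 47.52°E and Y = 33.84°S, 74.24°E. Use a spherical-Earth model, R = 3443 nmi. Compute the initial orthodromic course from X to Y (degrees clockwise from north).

N = sin Δλ·cos φ₂ = +0.3735;  D = cos φ₁ sin φ₂ − sin φ₁ cos φ₂ cos Δλ = -0.9276
initial course = atan2(N, D) = 158.07°

158.1°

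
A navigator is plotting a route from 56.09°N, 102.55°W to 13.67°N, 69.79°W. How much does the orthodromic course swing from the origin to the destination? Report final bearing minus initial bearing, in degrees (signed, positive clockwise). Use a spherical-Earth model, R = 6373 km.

Initial bearing θ₁ = atan2(sin Δλ cos φ₂, cos φ₁ sin φ₂ − sin φ₁ cos φ₂ cos Δλ) = 136.10°
Final bearing θ₂ = (initial bearing from the destination back to the start) + 180° = 156.54°
Δθ = θ₂ − θ₁ = +20.4°

+20.4°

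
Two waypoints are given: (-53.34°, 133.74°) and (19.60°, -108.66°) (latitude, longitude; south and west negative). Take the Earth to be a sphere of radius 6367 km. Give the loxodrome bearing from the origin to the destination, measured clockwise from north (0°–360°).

54.7°

Meridional parts: M(φ₁)=-1.1047, M(φ₂)=+0.3490 → ΔM = +1.4537;  Δλ = +2.0525 rad
tan C = Δλ / ΔM = +1.4119 → C = 54.69°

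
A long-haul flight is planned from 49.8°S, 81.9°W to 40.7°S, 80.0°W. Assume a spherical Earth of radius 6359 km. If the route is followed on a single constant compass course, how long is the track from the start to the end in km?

1021 km

Rhumb course C = atan2(Δλ, Δψ) with Δψ = ln[tan(π/4+φ₂/2)/tan(π/4+φ₁/2)] = +0.2263, Δλ = +0.0332 → C = 8.34°
d = R·|Δφ| / |cos C| = 6359·0.15882 / 0.98944 = 1021 km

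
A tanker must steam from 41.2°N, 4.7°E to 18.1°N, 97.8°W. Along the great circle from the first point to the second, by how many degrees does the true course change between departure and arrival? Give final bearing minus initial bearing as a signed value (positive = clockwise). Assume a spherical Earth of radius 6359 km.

Initial bearing θ₁ = atan2(sin Δλ cos φ₂, cos φ₁ sin φ₂ − sin φ₁ cos φ₂ cos Δλ) = 291.70°
Final bearing θ₂ = (initial bearing from the destination back to the start) + 180° = 227.35°
Δθ = θ₂ − θ₁ = -64.3°

-64.3°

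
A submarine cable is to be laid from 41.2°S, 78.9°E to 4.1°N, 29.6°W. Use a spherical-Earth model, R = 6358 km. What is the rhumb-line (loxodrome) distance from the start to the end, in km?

Rhumb course C = atan2(Δλ, Δψ) with Δψ = ln[tan(π/4+φ₂/2)/tan(π/4+φ₁/2)] = +0.8621, Δλ = -1.8937 → C = 294.48°
d = R·|Δφ| / |cos C| = 6358·0.79063 / 0.41434 = 12132 km

12132 km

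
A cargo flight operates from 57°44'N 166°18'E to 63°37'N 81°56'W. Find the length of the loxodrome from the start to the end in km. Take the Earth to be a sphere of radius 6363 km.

Rhumb course C = atan2(Δλ, Δψ) with Δψ = ln[tan(π/4+φ₂/2)/tan(π/4+φ₁/2)] = +0.2103, Δλ = +1.9507 → C = 83.85°
d = R·|Δφ| / |cos C| = 6363·0.10268 / 0.10721 = 6095 km

6095 km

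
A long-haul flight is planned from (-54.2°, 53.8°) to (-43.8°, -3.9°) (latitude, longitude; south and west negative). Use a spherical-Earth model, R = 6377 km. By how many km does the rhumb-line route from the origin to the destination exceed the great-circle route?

Great circle: cos σ = sin φ₁ sin φ₂ + cos φ₁ cos φ₂ cos Δλ,  σ = 0.6649 rad → d_gc = 4240.1 km
Rhumb line: Δψ = +0.2781, q = Δφ/Δψ = 0.6528, d_rh = R√(Δφ²+q²Δλ²) = 4348.9 km
Excess = 4348.9 − 4240.1 = 108.8 ≈ 109 km

109 km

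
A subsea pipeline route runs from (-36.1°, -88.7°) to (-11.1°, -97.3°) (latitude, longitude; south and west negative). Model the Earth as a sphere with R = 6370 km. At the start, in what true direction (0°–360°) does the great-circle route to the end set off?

N = sin Δλ·cos φ₂ = -0.1467;  D = cos φ₁ sin φ₂ − sin φ₁ cos φ₂ cos Δλ = +0.4161
initial course = atan2(N, D) = 340.58°

340.6°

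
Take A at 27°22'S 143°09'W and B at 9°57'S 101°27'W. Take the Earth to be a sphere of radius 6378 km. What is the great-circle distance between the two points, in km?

4776 km

cos σ = sin φ₁ sin φ₂ + cos φ₁ cos φ₂ cos Δλ
      = sin(-27.37°)sin(-9.95°) + cos(-27.37°)cos(-9.95°)cos(41.70°) = 0.7325
σ = 42.901° → d = Rσ = 6378·0.74876 = 4776 km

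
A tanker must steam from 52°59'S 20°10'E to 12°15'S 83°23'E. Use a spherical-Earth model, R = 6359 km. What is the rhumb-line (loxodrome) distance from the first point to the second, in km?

7256 km

Rhumb course C = atan2(Δλ, Δψ) with Δψ = ln[tan(π/4+φ₂/2)/tan(π/4+φ₁/2)] = +0.8789, Δλ = +1.1033 → C = 51.46°
d = R·|Δφ| / |cos C| = 6359·0.71093 / 0.62306 = 7256 km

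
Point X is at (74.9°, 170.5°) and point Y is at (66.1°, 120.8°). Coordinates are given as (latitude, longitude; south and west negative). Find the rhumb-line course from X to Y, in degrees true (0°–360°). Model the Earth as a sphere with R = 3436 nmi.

241.7°

Meridional parts: M(φ₁)=+2.0209, M(φ₂)=+1.5528 → ΔM = -0.4680;  Δλ = -0.8674 rad
tan C = Δλ / ΔM = +1.8534 → C = 241.65°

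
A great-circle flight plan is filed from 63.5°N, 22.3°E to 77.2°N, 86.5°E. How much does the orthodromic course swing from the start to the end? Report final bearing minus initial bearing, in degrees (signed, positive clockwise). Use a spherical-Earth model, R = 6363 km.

+61.5°

Initial bearing θ₁ = atan2(sin Δλ cos φ₂, cos φ₁ sin φ₂ − sin φ₁ cos φ₂ cos Δλ) = 29.76°
Final bearing θ₂ = (initial bearing from the destination back to the start) + 180° = 91.27°
Δθ = θ₂ − θ₁ = +61.5°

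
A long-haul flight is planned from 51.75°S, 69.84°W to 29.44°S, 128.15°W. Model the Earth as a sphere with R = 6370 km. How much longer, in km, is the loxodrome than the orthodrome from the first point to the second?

Great circle: cos σ = sin φ₁ sin φ₂ + cos φ₁ cos φ₂ cos Δλ,  σ = 0.8376 rad → d_gc = 5335.7 km
Rhumb line: Δψ = +0.5210, q = Δφ/Δψ = 0.7473, d_rh = R√(Δφ²+q²Δλ²) = 5442.7 km
Excess = 5442.7 − 5335.7 = 107.0 ≈ 107 km

107 km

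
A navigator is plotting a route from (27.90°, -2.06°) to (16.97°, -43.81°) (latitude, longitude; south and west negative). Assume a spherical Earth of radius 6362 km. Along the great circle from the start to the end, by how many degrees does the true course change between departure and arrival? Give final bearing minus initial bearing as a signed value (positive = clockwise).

At departure: θ₁ = atan2(sin Δλ cos φ₂, cos φ₁ sin φ₂ − sin φ₁ cos φ₂ cos Δλ) = 263.20°
At arrival: θ₂ = atan2(sin Δλ cos φ₁, −cos φ₂ sin φ₁ + sin φ₂ cos φ₁ cos Δλ) = 246.56°
Δθ = θ₂ − θ₁ = -16.6°

-16.6°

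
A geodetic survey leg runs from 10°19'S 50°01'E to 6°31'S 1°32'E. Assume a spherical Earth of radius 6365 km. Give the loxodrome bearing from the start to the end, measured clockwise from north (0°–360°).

Δψ = ln[tan(π/4+φ₂/2)/tan(π/4+φ₁/2)] = +0.0671
Δλ = -0.8462 rad (taken the short way round)
course = atan2(Δλ, Δψ) = 274.53°

274.5°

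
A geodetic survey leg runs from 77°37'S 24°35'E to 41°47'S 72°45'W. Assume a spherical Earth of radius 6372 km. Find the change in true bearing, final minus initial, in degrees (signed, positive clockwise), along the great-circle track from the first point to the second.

+91.8°

Initial bearing θ₁ = atan2(sin Δλ cos φ₂, cos φ₁ sin φ₂ − sin φ₁ cos φ₂ cos Δλ) = 252.31°
Final bearing θ₂ = (initial bearing from the destination back to the start) + 180° = 344.10°
Δθ = θ₂ − θ₁ = +91.8°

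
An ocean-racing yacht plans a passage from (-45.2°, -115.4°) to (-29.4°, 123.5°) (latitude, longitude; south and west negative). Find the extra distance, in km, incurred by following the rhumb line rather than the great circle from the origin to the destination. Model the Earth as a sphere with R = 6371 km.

973 km

Great circle: cos σ = sin φ₁ sin φ₂ + cos φ₁ cos φ₂ cos Δλ,  σ = 1.5396 rad → d_gc = 9808.5 km
Rhumb line: Δψ = +0.3491, q = Δφ/Δψ = 0.7900, d_rh = R√(Δφ²+q²Δλ²) = 10781.9 km
Excess = 10781.9 − 9808.5 = 973.4 ≈ 973 km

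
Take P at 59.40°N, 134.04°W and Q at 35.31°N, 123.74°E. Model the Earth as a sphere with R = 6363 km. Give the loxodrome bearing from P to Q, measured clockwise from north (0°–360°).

Meridional parts: M(φ₁)=+1.2962, M(φ₂)=+0.6595 → ΔM = -0.6367;  Δλ = -1.7841 rad
tan C = Δλ / ΔM = +2.8019 → C = 250.36°

250.4°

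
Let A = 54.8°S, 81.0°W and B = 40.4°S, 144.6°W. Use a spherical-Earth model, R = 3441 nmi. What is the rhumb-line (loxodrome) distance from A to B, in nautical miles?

2695 nmi

Rhumb course C = atan2(Δλ, Δψ) with Δψ = ln[tan(π/4+φ₂/2)/tan(π/4+φ₁/2)] = +0.3761, Δλ = -1.1100 → C = 288.72°
d = R·|Δφ| / |cos C| = 3441·0.25133 / 0.32091 = 2695 nmi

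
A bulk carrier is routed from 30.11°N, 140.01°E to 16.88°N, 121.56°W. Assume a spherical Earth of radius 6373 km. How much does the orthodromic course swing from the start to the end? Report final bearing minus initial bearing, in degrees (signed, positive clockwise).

At departure: θ₁ = atan2(sin Δλ cos φ₂, cos φ₁ sin φ₂ − sin φ₁ cos φ₂ cos Δλ) = 71.24°
At arrival: θ₂ = atan2(sin Δλ cos φ₁, −cos φ₂ sin φ₁ + sin φ₂ cos φ₁ cos Δλ) = 121.13°
Δθ = θ₂ − θ₁ = +49.9°

+49.9°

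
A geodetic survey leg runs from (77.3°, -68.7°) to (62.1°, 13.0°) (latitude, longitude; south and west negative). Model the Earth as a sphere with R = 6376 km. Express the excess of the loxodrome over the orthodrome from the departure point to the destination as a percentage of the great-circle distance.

7.9%

Great circle: σ = 0.5012 rad → d_gc = Rσ = 3195.8 km
Rhumb: Δφ = -0.2653, Δλ = +1.4259, Δψ = -0.8030, q = Δφ/Δψ = 0.3304 → d_rh = R√(Δφ²+q²Δλ²) = 3447.3 km
Excess = (3447.3 − 3195.8) / 3195.8 = 251.5 / 3195.8 = 7.87% ≈ 7.9%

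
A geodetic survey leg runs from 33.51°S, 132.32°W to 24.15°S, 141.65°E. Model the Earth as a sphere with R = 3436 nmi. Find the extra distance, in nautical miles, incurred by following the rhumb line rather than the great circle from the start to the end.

Great circle: cos σ = sin φ₁ sin φ₂ + cos φ₁ cos φ₂ cos Δλ,  σ = 1.2885 rad → d_gc = 4427.3 nmi
Rhumb line: Δψ = +0.1868, q = Δφ/Δψ = 0.8745, d_rh = R√(Δφ²+q²Δλ²) = 4546.4 nmi
Excess = 4546.4 − 4427.3 = 119.1 ≈ 119 nmi

119 nmi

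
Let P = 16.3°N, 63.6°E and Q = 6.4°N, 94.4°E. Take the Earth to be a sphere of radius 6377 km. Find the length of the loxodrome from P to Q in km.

3533 km

Rhumb course C = atan2(Δλ, Δψ) with Δψ = ln[tan(π/4+φ₂/2)/tan(π/4+φ₁/2)] = -0.1765, Δλ = +0.5376 → C = 108.17°
d = R·|Δφ| / |cos C| = 6377·0.17279 / 0.31190 = 3533 km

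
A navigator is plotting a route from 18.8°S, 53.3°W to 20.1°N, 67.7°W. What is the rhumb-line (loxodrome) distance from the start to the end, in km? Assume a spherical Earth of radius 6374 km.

4604 km

Δψ = ln[tan(π/4+φ₂/2)/tan(π/4+φ₁/2)] = +0.6924;  Δφ = +0.6789 rad,  Δλ = -0.2513 rad
q = Δφ/Δψ = 0.9805
d = R·√(Δφ² + q²Δλ²) = 6374·0.72227 = 4604 km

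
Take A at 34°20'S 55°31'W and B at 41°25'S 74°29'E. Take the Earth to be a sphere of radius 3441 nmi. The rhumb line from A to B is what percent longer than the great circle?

Great circle: σ = 1.5957 rad → d_gc = Rσ = 5491.0 nmi
Rhumb: Δφ = -0.1236, Δλ = +2.2689, Δψ = -0.1568, q = Δφ/Δψ = 0.7882 → d_rh = R√(Δφ²+q²Δλ²) = 6168.8 nmi
Excess = (6168.8 − 5491.0) / 5491.0 = 677.8 / 5491.0 = 12.34% ≈ 12.3%

12.3%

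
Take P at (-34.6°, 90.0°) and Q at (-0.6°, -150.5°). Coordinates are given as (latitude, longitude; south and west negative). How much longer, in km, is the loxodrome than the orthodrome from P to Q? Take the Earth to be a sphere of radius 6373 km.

377 km

Great circle: cos σ = sin φ₁ sin φ₂ + cos φ₁ cos φ₂ cos Δλ,  σ = 1.9816 rad → d_gc = 12628.9 km
Rhumb line: Δψ = +0.6339, q = Δφ/Δψ = 0.9362, d_rh = R√(Δφ²+q²Δλ²) = 13005.7 km
Excess = 13005.7 − 12628.9 = 376.8 ≈ 377 km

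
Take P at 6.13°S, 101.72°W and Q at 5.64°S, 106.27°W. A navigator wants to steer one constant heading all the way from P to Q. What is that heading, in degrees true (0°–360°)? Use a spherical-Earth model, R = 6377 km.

Δψ = ln[tan(π/4+φ₂/2)/tan(π/4+φ₁/2)] = +0.0086
Δλ = -0.0794 rad (taken the short way round)
course = atan2(Δλ, Δψ) = 276.18°

276.2°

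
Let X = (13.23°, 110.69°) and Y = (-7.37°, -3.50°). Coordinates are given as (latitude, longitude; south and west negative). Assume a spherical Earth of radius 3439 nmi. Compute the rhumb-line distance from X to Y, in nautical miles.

Rhumb course C = atan2(Δλ, Δψ) with Δψ = ln[tan(π/4+φ₂/2)/tan(π/4+φ₁/2)] = -0.3620, Δλ = -1.9930 → C = 259.71°
d = R·|Δφ| / |cos C| = 3439·0.35954 / 0.17870 = 6919 nmi

6919 nmi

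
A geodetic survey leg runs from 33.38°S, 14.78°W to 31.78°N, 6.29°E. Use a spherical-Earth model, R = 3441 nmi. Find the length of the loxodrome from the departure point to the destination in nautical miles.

4092 nmi

Rhumb course C = atan2(Δλ, Δψ) with Δψ = ln[tan(π/4+φ₂/2)/tan(π/4+φ₁/2)] = +1.2042, Δλ = +0.3677 → C = 16.98°
d = R·|Δφ| / |cos C| = 3441·1.13726 / 0.95640 = 4092 nmi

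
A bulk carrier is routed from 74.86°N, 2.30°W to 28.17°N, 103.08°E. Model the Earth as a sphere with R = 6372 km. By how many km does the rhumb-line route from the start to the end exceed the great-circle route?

Great circle: cos σ = sin φ₁ sin φ₂ + cos φ₁ cos φ₂ cos Δλ,  σ = 1.1651 rad → d_gc = 7424.2 km
Rhumb line: Δψ = -1.5054, q = Δφ/Δψ = 0.5413, d_rh = R√(Δφ²+q²Δλ²) = 8197.9 km
Excess = 8197.9 − 7424.2 = 773.7 ≈ 774 km

774 km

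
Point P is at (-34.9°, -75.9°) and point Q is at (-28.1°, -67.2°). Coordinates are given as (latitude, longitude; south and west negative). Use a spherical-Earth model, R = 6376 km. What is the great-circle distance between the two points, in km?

Haversine: a = sin²(Δφ/2)+cos φ₁ cos φ₂ sin²(Δλ/2) = 0.00768;  σ = 2·atan2(√a,√(1−a))
σ = 10.055° → d = Rσ = 6376·0.17549 = 1119 km

1119 km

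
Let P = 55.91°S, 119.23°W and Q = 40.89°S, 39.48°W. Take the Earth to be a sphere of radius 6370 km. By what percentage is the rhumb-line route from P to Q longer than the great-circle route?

Great circle: σ = 0.9052 rad → d_gc = Rσ = 5766.2 km
Rhumb: Δφ = +0.2621, Δλ = +1.3919, Δψ = +0.3989, q = Δφ/Δψ = 0.6571 → d_rh = R√(Δφ²+q²Δλ²) = 6061.0 km
Excess = (6061.0 − 5766.2) / 5766.2 = 294.8 / 5766.2 = 5.11% ≈ 5.1%

5.1%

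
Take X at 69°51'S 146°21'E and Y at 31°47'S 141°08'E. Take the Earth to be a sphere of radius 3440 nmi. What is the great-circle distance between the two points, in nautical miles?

Haversine: a = sin²(Δφ/2)+cos φ₁ cos φ₂ sin²(Δλ/2) = 0.10696;  σ = 2·atan2(√a,√(1−a))
σ = 38.179° → d = Rσ = 3440·0.66635 = 2292 nmi

2292 nmi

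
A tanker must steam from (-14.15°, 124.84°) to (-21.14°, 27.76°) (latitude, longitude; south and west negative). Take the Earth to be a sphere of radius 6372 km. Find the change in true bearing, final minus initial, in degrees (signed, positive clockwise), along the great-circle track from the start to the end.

Initial bearing θ₁ = atan2(sin Δλ cos φ₂, cos φ₁ sin φ₂ − sin φ₁ cos φ₂ cos Δλ) = 247.80°
Final bearing θ₂ = (initial bearing from the destination back to the start) + 180° = 285.73°
Δθ = θ₂ − θ₁ = +37.9°

+37.9°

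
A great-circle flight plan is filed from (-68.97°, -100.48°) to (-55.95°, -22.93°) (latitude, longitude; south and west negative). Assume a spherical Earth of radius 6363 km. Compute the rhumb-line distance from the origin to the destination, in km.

4168 km

Δψ = ln[tan(π/4+φ₂/2)/tan(π/4+φ₁/2)] = +0.5006;  Δφ = +0.2272 rad,  Δλ = +1.3535 rad
q = Δφ/Δψ = 0.4539
d = R·√(Δφ² + q²Δλ²) = 6363·0.65506 = 4168 km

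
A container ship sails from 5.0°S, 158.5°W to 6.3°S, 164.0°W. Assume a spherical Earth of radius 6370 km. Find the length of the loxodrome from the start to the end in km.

625 km

Δψ = ln[tan(π/4+φ₂/2)/tan(π/4+φ₁/2)] = -0.0228;  Δφ = -0.0227 rad,  Δλ = -0.0960 rad
q = Δφ/Δψ = 0.9951
d = R·√(Δφ² + q²Δλ²) = 6370·0.09818 = 625 km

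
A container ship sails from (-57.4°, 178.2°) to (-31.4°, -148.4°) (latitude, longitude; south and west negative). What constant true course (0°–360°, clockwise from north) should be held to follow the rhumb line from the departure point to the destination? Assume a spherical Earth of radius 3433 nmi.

41.8°

Meridional parts: M(φ₁)=-1.2296, M(φ₂)=-0.5777 → ΔM = +0.6518;  Δλ = +0.5829 rad
tan C = Δλ / ΔM = +0.8943 → C = 41.81°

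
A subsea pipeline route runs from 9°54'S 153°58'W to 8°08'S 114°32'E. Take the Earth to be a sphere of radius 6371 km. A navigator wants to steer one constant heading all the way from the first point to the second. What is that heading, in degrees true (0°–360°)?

271.1°

Meridional parts: M(φ₁)=-0.1737, M(φ₂)=-0.1424 → ΔM = +0.0312;  Δλ = -1.5970 rad
tan C = Δλ / ΔM = -51.1503 → C = 271.12°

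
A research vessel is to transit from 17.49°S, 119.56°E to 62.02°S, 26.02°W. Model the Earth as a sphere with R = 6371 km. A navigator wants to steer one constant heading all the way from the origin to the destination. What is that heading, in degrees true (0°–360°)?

247.0°

Δψ = ln[tan(π/4+φ₂/2)/tan(π/4+φ₁/2)] = -1.0796
Δλ = -2.5409 rad (taken the short way round)
course = atan2(Δλ, Δψ) = 246.98°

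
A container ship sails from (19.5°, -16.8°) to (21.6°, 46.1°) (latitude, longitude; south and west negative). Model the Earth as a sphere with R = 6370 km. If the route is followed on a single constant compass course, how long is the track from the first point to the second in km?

6552 km

Δψ = ln[tan(π/4+φ₂/2)/tan(π/4+φ₁/2)] = +0.0391;  Δφ = +0.0367 rad,  Δλ = +1.0978 rad
q = Δφ/Δψ = 0.9363
d = R·√(Δφ² + q²Δλ²) = 6370·1.02853 = 6552 km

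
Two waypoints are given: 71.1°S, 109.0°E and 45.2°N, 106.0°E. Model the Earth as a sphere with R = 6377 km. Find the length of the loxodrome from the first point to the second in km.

12947 km

Rhumb course C = atan2(Δλ, Δψ) with Δψ = ln[tan(π/4+φ₂/2)/tan(π/4+φ₁/2)] = +2.6794, Δλ = -0.0524 → C = 358.88°
d = R·|Δφ| / |cos C| = 6377·2.02982 / 0.99981 = 12947 km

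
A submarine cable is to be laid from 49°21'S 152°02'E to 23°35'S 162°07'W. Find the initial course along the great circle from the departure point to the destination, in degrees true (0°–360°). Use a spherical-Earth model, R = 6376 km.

N = sin Δλ·cos φ₂ = +0.6576;  D = cos φ₁ sin φ₂ − sin φ₁ cos φ₂ cos Δλ = +0.2237
initial course = atan2(N, D) = 71.21°

71.2°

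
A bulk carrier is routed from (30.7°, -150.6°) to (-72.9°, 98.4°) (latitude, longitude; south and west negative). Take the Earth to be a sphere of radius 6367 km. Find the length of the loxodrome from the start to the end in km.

Rhumb course C = atan2(Δλ, Δψ) with Δψ = ln[tan(π/4+φ₂/2)/tan(π/4+φ₁/2)] = -2.4583, Δλ = -1.9373 → C = 218.24°
d = R·|Δφ| / |cos C| = 6367·1.80816 / 0.78542 = 14658 km

14658 km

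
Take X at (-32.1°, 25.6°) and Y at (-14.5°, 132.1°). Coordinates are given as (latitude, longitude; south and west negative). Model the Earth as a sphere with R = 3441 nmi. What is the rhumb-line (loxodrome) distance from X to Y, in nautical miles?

5937 nmi

Δψ = ln[tan(π/4+φ₂/2)/tan(π/4+φ₁/2)] = +0.3363;  Δφ = +0.3072 rad,  Δλ = +1.8588 rad
q = Δφ/Δψ = 0.9135
d = R·√(Δφ² + q²Δλ²) = 3441·1.72551 = 5937 nmi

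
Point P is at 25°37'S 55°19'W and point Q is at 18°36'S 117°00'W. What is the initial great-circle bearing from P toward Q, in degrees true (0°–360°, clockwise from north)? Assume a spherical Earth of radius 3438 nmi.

263.6°

θ = atan2( sin Δλ·cos φ₂ ,  cos φ₁ sin φ₂ − sin φ₁ cos φ₂ cos Δλ )
  = atan2(-0.8344, -0.0932) = 263.62°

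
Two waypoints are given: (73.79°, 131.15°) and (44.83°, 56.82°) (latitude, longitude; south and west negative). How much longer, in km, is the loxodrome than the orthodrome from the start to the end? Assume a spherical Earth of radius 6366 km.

266 km

Great circle: cos σ = sin φ₁ sin φ₂ + cos φ₁ cos φ₂ cos Δλ,  σ = 0.7518 rad → d_gc = 4786.0 km
Rhumb line: Δψ = -1.0719, q = Δφ/Δψ = 0.4716, d_rh = R√(Δφ²+q²Δλ²) = 5051.7 km
Excess = 5051.7 − 4786.0 = 265.7 ≈ 266 km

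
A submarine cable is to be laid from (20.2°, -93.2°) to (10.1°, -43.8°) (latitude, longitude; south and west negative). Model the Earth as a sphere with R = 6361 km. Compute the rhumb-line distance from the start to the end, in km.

5404 km

Rhumb course C = atan2(Δλ, Δψ) with Δψ = ln[tan(π/4+φ₂/2)/tan(π/4+φ₁/2)] = -0.1829, Δλ = +0.8622 → C = 101.98°
d = R·|Δφ| / |cos C| = 6361·0.17628 / 0.20751 = 5404 km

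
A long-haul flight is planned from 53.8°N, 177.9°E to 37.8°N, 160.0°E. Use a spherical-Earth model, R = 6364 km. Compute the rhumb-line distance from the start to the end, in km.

2245 km

Rhumb course C = atan2(Δλ, Δψ) with Δψ = ln[tan(π/4+φ₂/2)/tan(π/4+φ₁/2)] = -0.4047, Δλ = -0.3124 → C = 217.67°
d = R·|Δφ| / |cos C| = 6364·0.27925 / 0.79157 = 2245 km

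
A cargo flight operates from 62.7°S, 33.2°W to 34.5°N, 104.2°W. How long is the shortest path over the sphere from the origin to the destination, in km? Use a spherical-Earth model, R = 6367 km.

cos σ = sin φ₁ sin φ₂ + cos φ₁ cos φ₂ cos Δλ
      = sin(-62.70°)sin(34.50°) + cos(-62.70°)cos(34.50°)cos(-71.00°) = -0.3803
σ = 112.350° → d = Rσ = 6367·1.96087 = 12485 km

12485 km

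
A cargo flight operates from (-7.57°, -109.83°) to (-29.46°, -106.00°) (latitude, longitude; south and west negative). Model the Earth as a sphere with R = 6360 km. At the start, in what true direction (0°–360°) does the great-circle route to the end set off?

171.1°

θ = atan2( sin Δλ·cos φ₂ ,  cos φ₁ sin φ₂ − sin φ₁ cos φ₂ cos Δλ )
  = atan2(+0.0582, -0.3731) = 171.14°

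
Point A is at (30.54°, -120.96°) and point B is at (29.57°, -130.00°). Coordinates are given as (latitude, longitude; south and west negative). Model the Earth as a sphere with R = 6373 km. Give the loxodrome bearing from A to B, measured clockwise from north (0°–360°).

262.9°

Meridional parts: M(φ₁)=+0.5602, M(φ₂)=+0.5407 → ΔM = -0.0196;  Δλ = -0.1578 rad
tan C = Δλ / ΔM = +8.0664 → C = 262.93°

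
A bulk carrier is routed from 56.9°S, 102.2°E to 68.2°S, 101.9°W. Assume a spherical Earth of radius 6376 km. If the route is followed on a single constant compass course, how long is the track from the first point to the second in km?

Δψ = ln[tan(π/4+φ₂/2)/tan(π/4+φ₁/2)] = -0.4338;  Δφ = -0.1972 rad,  Δλ = +2.7210 rad
q = Δφ/Δψ = 0.4546
d = R·√(Δφ² + q²Δλ²) = 6376·1.25262 = 7987 km

7987 km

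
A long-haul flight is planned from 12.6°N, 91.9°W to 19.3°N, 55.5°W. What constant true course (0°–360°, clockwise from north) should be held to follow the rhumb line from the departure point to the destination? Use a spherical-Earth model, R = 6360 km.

79.2°

Δψ = ln[tan(π/4+φ₂/2)/tan(π/4+φ₁/2)] = +0.1217
Δλ = +0.6353 rad (taken the short way round)
course = atan2(Δλ, Δψ) = 79.16°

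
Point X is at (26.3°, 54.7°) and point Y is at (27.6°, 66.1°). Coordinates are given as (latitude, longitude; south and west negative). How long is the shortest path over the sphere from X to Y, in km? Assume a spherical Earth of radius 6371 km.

1139 km

Haversine: a = sin²(Δφ/2)+cos φ₁ cos φ₂ sin²(Δλ/2) = 0.00797;  σ = 2·atan2(√a,√(1−a))
σ = 10.241° → d = Rσ = 6371·0.17874 = 1139 km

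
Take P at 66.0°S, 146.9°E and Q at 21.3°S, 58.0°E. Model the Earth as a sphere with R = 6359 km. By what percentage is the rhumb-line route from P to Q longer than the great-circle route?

5.9%

Great circle: σ = 1.2248 rad → d_gc = Rσ = 7788.6 km
Rhumb: Δφ = +0.7802, Δλ = -1.5516, Δψ = +1.1679, q = Δφ/Δψ = 0.6680 → d_rh = R√(Δφ²+q²Δλ²) = 8249.3 km
Excess = (8249.3 − 7788.6) / 7788.6 = 460.7 / 7788.6 = 5.92% ≈ 5.9%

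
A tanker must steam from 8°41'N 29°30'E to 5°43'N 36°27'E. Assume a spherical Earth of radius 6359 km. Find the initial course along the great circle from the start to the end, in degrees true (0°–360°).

N = sin Δλ·cos φ₂ = +0.1204;  D = cos φ₁ sin φ₂ − sin φ₁ cos φ₂ cos Δλ = -0.0507
initial course = atan2(N, D) = 112.82°

112.8°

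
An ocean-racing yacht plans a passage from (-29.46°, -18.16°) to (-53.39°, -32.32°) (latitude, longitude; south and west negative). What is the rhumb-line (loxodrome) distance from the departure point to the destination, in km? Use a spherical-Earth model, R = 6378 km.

Rhumb course C = atan2(Δλ, Δψ) with Δψ = ln[tan(π/4+φ₂/2)/tan(π/4+φ₁/2)] = -0.5677, Δλ = -0.2471 → C = 203.52°
d = R·|Δφ| / |cos C| = 6378·0.41766 / 0.91690 = 2905 km

2905 km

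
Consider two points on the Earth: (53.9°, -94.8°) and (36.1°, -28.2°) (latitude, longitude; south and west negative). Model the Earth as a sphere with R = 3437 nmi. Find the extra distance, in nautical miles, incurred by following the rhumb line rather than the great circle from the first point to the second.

90 nmi

Great circle: cos σ = sin φ₁ sin φ₂ + cos φ₁ cos φ₂ cos Δλ,  σ = 0.8431 rad → d_gc = 2897.8 nmi
Rhumb line: Δψ = -0.4448, q = Δφ/Δψ = 0.6985, d_rh = R√(Δφ²+q²Δλ²) = 2987.8 nmi
Excess = 2987.8 − 2897.8 = 90.0 ≈ 90 nmi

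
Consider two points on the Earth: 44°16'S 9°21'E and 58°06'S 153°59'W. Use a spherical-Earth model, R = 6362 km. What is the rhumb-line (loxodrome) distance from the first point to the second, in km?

Rhumb course C = atan2(Δλ, Δψ) with Δψ = ln[tan(π/4+φ₂/2)/tan(π/4+φ₁/2)] = -0.3891, Δλ = -2.8507 → C = 262.23°
d = R·|Δφ| / |cos C| = 6362·0.24144 / 0.13523 = 11359 km

11359 km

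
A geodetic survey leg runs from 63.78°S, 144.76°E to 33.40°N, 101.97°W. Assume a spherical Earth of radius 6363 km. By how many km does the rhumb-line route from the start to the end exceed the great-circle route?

492 km

Great circle: cos σ = sin φ₁ sin φ₂ + cos φ₁ cos φ₂ cos Δλ,  σ = 2.2647 rad → d_gc = 14410.4 km
Rhumb line: Δψ = +2.0763, q = Δφ/Δψ = 0.8169, d_rh = R√(Δφ²+q²Δλ²) = 14902.1 km
Excess = 14902.1 − 14410.4 = 491.7 ≈ 492 km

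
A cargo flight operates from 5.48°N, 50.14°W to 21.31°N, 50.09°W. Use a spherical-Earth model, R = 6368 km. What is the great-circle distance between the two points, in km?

cos σ = sin φ₁ sin φ₂ + cos φ₁ cos φ₂ cos Δλ
      = sin(5.48°)sin(21.31°) + cos(5.48°)cos(21.31°)cos(0.05°) = 0.9621
σ = 15.830° → d = Rσ = 6368·0.27629 = 1759 km

1759 km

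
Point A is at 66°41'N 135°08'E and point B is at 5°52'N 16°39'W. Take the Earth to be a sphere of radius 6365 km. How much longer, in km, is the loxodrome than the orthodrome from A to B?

Great circle: cos σ = sin φ₁ sin φ₂ + cos φ₁ cos φ₂ cos Δλ,  σ = 1.8267 rad → d_gc = 11626.71 km
Rhumb line: Δψ = -1.4757, q = Δφ/Δψ = 0.7193, d_rh = R√(Δφ²+q²Δλ²) = 13883.18 km
Excess = 13883.18 − 11626.71 = 2256.47 ≈ 2256 km

2256 km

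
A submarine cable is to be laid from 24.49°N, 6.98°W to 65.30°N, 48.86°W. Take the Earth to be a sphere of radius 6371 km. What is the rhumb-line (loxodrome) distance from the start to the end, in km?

Rhumb course C = atan2(Δλ, Δψ) with Δψ = ln[tan(π/4+φ₂/2)/tan(π/4+φ₁/2)] = +1.0778, Δλ = -0.7309 → C = 325.86°
d = R·|Δφ| / |cos C| = 6371·0.71227 / 0.82764 = 5483 km

5483 km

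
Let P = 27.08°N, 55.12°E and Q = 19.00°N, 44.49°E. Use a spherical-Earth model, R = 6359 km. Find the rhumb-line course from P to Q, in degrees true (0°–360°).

Meridional parts: M(φ₁)=+0.4913, M(φ₂)=+0.3379 → ΔM = -0.1534;  Δλ = -0.1855 rad
tan C = Δλ / ΔM = +1.2093 → C = 230.41°

230.4°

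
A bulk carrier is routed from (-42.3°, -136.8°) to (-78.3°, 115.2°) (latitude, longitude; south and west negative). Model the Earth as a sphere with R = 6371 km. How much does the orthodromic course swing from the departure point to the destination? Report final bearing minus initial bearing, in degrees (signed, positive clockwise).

+103.0°

Initial bearing θ₁ = atan2(sin Δλ cos φ₂, cos φ₁ sin φ₂ − sin φ₁ cos φ₂ cos Δλ) = 194.12°
Final bearing θ₂ = (initial bearing from the destination back to the start) + 180° = 297.12°
Δθ = θ₂ − θ₁ = +103.0°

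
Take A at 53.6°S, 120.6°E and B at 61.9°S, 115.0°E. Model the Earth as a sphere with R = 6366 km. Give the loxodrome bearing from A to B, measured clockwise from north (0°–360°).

199.7°

Meridional parts: M(φ₁)=-1.1124, M(φ₂)=-1.3853 → ΔM = -0.2729;  Δλ = -0.0977 rad
tan C = Δλ / ΔM = +0.3581 → C = 199.70°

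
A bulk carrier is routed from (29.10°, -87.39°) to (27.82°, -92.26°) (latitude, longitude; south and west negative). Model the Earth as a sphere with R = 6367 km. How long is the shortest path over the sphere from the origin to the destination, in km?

cos σ = sin φ₁ sin φ₂ + cos φ₁ cos φ₂ cos Δλ
      = sin(29.10°)sin(27.82°) + cos(29.10°)cos(27.82°)cos(-4.87°) = 0.9970
σ = 4.468° → d = Rσ = 6367·0.07799 = 497 km

497 km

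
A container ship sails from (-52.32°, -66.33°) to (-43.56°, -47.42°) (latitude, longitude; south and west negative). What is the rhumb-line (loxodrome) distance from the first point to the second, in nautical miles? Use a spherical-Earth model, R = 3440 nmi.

Δψ = ln[tan(π/4+φ₂/2)/tan(π/4+φ₁/2)] = +0.2290;  Δφ = +0.1529 rad,  Δλ = +0.3300 rad
q = Δφ/Δψ = 0.6676
d = R·√(Δφ² + q²Δλ²) = 3440·0.26820 = 923 nmi

923 nmi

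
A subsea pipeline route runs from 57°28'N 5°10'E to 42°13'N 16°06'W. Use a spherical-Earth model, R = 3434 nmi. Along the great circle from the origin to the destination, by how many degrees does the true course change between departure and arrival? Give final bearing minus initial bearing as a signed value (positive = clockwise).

-16.5°

At departure: θ₁ = atan2(sin Δλ cos φ₂, cos φ₁ sin φ₂ − sin φ₁ cos φ₂ cos Δλ) = 230.62°
At arrival: θ₂ = atan2(sin Δλ cos φ₁, −cos φ₂ sin φ₁ + sin φ₂ cos φ₁ cos Δλ) = 214.14°
Δθ = θ₂ − θ₁ = -16.5°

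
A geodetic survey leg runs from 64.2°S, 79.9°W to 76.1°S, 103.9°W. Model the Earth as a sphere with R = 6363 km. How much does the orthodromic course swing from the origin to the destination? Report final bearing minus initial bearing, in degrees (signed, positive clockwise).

At departure: θ₁ = atan2(sin Δλ cos φ₂, cos φ₁ sin φ₂ − sin φ₁ cos φ₂ cos Δλ) = 203.48°
At arrival: θ₂ = atan2(sin Δλ cos φ₁, −cos φ₂ sin φ₁ + sin φ₂ cos φ₁ cos Δλ) = 226.21°
Δθ = θ₂ − θ₁ = +22.7°

+22.7°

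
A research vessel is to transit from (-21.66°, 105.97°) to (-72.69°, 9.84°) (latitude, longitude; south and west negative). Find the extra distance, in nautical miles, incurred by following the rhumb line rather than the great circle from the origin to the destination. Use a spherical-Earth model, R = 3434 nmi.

Great circle: cos σ = sin φ₁ sin φ₂ + cos φ₁ cos φ₂ cos Δλ,  σ = 1.2421 rad → d_gc = 4265.2 nmi
Rhumb line: Δψ = -1.4951, q = Δφ/Δψ = 0.5957, d_rh = R√(Δφ²+q²Δλ²) = 4597.2 nmi
Excess = 4597.2 − 4265.2 = 332.0 ≈ 332 nmi

332 nmi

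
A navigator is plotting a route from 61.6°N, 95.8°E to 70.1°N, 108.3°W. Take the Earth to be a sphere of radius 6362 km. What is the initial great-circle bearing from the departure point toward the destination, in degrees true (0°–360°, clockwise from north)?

10.9°

N = sin Δλ·cos φ₂ = +0.1390;  D = cos φ₁ sin φ₂ − sin φ₁ cos φ₂ cos Δλ = +0.7205
initial course = atan2(N, D) = 10.92°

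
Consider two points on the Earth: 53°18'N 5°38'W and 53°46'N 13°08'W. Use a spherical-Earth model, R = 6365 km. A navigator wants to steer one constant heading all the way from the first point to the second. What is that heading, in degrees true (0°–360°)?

276.0°

Δψ = ln[tan(π/4+φ₂/2)/tan(π/4+φ₁/2)] = +0.0137
Δλ = -0.1309 rad (taken the short way round)
course = atan2(Δλ, Δψ) = 275.98°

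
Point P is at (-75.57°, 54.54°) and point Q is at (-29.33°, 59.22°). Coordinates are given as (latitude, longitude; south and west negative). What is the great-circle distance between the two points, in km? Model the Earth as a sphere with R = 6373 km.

5150 km

cos σ = sin φ₁ sin φ₂ + cos φ₁ cos φ₂ cos Δλ
      = sin(-75.57°)sin(-29.33°) + cos(-75.57°)cos(-29.33°)cos(4.68°) = 0.6909
σ = 46.297° → d = Rσ = 6373·0.80804 = 5150 km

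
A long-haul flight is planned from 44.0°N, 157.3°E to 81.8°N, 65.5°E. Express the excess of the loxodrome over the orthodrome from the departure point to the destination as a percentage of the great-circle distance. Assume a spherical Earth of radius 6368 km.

8.7%

Great circle: σ = 0.8171 rad → d_gc = Rσ = 5203.3 km
Rhumb: Δφ = +0.6597, Δλ = -1.6022, Δψ = +1.7786, q = Δφ/Δψ = 0.3709 → d_rh = R√(Δφ²+q²Δλ²) = 5654.4 km
Excess = (5654.4 − 5203.3) / 5203.3 = 451.1 / 5203.3 = 8.67% ≈ 8.7%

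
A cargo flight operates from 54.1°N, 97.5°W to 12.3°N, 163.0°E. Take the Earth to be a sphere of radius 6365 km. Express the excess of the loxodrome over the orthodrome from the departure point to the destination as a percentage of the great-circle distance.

5.2%

Great circle: σ = 1.4927 rad → d_gc = Rσ = 9501.1 km
Rhumb: Δφ = -0.7295, Δλ = -1.7366, Δψ = -0.9108, q = Δφ/Δψ = 0.8010 → d_rh = R√(Δφ²+q²Δλ²) = 9997.6 km
Excess = (9997.6 − 9501.1) / 9501.1 = 496.5 / 9501.1 = 5.23% ≈ 5.2%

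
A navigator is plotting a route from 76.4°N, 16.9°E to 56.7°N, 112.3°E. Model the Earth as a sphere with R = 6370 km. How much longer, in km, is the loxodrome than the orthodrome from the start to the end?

434 km

Great circle: cos σ = sin φ₁ sin φ₂ + cos φ₁ cos φ₂ cos Δλ,  σ = 0.6431 rad → d_gc = 4096.7 km
Rhumb line: Δψ = -0.9195, q = Δφ/Δψ = 0.3739, d_rh = R√(Δφ²+q²Δλ²) = 4530.6 km
Excess = 4530.6 − 4096.7 = 433.9 ≈ 434 km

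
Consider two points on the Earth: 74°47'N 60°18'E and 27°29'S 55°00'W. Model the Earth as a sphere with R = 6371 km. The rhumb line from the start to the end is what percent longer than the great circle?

Great circle: σ = 2.1470 rad → d_gc = Rσ = 13678.4 km
Rhumb: Δφ = -1.7849, Δλ = -2.0124, Δψ = -2.5123, q = Δφ/Δψ = 0.7105 → d_rh = R√(Δφ²+q²Δλ²) = 14569.8 km
Excess = (14569.8 − 13678.4) / 13678.4 = 891.4 / 13678.4 = 6.52% ≈ 6.5%

6.5%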